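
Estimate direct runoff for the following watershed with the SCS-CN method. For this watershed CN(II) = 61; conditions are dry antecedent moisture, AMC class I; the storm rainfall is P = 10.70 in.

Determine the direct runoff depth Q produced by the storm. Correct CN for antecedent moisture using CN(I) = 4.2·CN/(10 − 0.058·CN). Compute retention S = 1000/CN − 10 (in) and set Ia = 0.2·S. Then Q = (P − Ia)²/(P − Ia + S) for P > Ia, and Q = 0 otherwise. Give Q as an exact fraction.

Q = 1068570721/417132030 in ≈ 2.562 in

CN(I) from CN(II)=61: (4.2·61)/(10 − 0.058·61) = 42700/1077 ≈ 39.647
Retention S: 1000/CN − 10 with CN=39.647 → S = 6500/427 ≈ 15.222 in
Initial abstraction Ia = S/5 = (6500/427)/5 = 1300/427 ≈ 3.044 in
P − Ia = 10.700 − 3.044 = 32689/4270 ≈ 7.656 in (> 0, runoff occurs)
Q = (32689/4270)²/((32689/4270) + 6500/427) = (1068570721/18232900)/(97689/4270) = 1068570721/417132030 in ≈ 2.562 in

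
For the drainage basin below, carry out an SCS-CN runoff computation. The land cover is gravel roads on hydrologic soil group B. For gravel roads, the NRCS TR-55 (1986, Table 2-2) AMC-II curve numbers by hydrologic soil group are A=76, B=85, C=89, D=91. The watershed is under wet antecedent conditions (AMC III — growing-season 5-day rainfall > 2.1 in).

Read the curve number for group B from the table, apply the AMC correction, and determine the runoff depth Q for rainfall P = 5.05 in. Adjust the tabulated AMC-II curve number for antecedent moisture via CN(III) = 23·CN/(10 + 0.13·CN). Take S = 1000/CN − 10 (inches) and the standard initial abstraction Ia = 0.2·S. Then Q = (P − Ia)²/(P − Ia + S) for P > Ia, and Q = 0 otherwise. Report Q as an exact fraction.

NRCS table: gravel roads, soil group B → CN(II) = 85
Wet (AMC III): CN(III) = 23·85/(10 + 0.13·85) = 1955/(421/20) = 39100/421 ≈ 92.874
Retention S: 1000/CN − 10 with CN=92.874 → S = 300/391 ≈ 0.767 in
Initial abstraction Ia = S/5 = (300/391)/5 = 60/391 ≈ 0.153 in
P − Ia = 5.050 − 0.153 = 38291/7820 ≈ 4.897 in (> 0, runoff occurs)
Runoff Q = (P−Ia)²/(P−Ia+S) = (4.897)²/(4.897+0.767) = 1466200681/346355620 ≈ 4.233 in

Q = 1466200681/346355620 in ≈ 4.233 in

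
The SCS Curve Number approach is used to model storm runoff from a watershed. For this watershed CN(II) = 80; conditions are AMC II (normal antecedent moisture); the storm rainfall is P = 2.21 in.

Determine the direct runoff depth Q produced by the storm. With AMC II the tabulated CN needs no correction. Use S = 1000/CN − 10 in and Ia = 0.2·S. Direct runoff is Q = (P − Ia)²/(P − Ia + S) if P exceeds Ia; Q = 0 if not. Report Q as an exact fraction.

Q = 29241/42100 in ≈ 0.695 in

CN(II) = 80; AMC II needs no correction.
S = 1000/80 − 10 = 5/2 in ≈ 2.500 in
Ia = 0.2S: 0.2·2.500 = 0.500 in (exactly 1/2)
P − Ia = 2.210 − 0.500 = 171/100 ≈ 1.710 in (> 0, runoff occurs)
Q: (171/100)² ÷ (421/100) = 29241/42100 in (≈ 0.695 in)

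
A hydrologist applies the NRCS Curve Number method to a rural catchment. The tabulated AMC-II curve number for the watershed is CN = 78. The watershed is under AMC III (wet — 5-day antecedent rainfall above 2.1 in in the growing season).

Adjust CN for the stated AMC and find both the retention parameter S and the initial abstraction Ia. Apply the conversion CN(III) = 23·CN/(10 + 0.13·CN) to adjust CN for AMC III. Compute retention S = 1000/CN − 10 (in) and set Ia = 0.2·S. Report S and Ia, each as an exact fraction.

Adjust CN=78 to AMC III: 23·78/(10 + 0.13·78) → 1794 ÷ (1007/50) = 89700/1007 ≈ 89.076
Retention S: 1000/CN − 10 with CN=89.076 → S = 1100/897 ≈ 1.226 in
Ia = 0.2·(1100/897) = 220/897 in ≈ 0.245 in

S = 1100/897 in ≈ 1.226 in; Ia = 220/897 in ≈ 0.245 in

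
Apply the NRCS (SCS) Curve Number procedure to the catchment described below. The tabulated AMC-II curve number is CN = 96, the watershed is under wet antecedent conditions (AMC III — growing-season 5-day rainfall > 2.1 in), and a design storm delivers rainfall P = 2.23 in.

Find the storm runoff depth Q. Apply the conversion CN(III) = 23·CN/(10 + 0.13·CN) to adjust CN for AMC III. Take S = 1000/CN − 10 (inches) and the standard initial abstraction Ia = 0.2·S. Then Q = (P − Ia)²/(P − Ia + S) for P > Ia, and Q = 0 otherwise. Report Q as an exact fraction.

Q = 229128769/113070300 in ≈ 2.026 in

Wet (AMC III): CN(III) = 23·96/(10 + 0.13·96) = 2208/(562/25) = 27600/281 ≈ 98.221
S = 1000/(27600/281) − 10 = 25/138 in ≈ 0.181 in
Ia = 0.2·(25/138) = 5/138 in ≈ 0.036 in
P − Ia = 2.230 − 0.036 = 15137/6900 ≈ 2.194 in (> 0, runoff occurs)
Q = (15137/6900)²/((15137/6900) + 25/138) = (229128769/47610000)/(16387/6900) = 229128769/113070300 in ≈ 2.026 in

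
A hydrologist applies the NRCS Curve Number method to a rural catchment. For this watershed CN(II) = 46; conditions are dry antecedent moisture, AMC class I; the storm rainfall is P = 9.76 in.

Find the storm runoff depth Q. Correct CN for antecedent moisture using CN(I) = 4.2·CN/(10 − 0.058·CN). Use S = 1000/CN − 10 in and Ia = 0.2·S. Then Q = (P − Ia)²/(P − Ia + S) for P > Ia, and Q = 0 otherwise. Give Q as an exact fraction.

Dry (AMC I): CN(I) = 4.2·46/(10 − 0.058·46) = (966/5)/(1833/250) = 16100/611 ≈ 26.350
Retention S: 1000/CN − 10 with CN=26.350 → S = 4500/161 ≈ 27.950 in
Initial abstraction Ia = S/5 = (4500/161)/5 = 900/161 ≈ 5.590 in
Excess rainfall: 9.760 − 5.590 = 4.170 in; P > Ia so Q > 0
Q = (16784/4025)²/((16784/4025) + 4500/161) = (281702656/16200625)/(129284/4025) = 70425664/130092025 in ≈ 0.541 in

Q = 70425664/130092025 in ≈ 0.541 in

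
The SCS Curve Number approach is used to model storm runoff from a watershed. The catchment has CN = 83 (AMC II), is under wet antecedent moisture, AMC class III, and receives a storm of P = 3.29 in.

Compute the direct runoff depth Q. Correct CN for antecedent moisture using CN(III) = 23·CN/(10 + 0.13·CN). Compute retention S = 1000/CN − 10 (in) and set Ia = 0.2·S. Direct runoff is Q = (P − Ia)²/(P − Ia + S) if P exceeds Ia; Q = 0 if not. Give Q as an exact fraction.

Q = 352908471721/145859244900 in ≈ 2.420 in

CN(III) from CN(II)=83: (23·83)/(10 + 0.13·83) = 190900/2079 ≈ 91.823
Retention S: 1000/CN − 10 with CN=91.823 → S = 1700/1909 ≈ 0.891 in
Ia = 0.2·(1700/1909) = 340/1909 in ≈ 0.178 in
Since P=3.290 > Ia=0.178: effective rainfall P−Ia = 594061/190900 in
Q = (594061/190900)²/((594061/190900) + 1700/1909) = (352908471721/36442810000)/(764061/190900) = 352908471721/145859244900 in ≈ 2.420 in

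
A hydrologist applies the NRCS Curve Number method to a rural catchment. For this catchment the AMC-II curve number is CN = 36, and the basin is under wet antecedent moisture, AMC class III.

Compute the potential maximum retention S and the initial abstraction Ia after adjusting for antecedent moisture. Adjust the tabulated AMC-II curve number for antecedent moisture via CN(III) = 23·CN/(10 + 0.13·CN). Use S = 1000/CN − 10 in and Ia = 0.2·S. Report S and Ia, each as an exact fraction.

S = 1600/207 in ≈ 7.729 in; Ia = 320/207 in ≈ 1.546 in

Adjust CN=36 to AMC III: 23·36/(10 + 0.13·36) → 828 ÷ (367/25) = 20700/367 ≈ 56.403
S = 1000/(20700/367) − 10 = 1600/207 in ≈ 7.729 in
Ia = 0.2·(1600/207) = 320/207 in ≈ 1.546 in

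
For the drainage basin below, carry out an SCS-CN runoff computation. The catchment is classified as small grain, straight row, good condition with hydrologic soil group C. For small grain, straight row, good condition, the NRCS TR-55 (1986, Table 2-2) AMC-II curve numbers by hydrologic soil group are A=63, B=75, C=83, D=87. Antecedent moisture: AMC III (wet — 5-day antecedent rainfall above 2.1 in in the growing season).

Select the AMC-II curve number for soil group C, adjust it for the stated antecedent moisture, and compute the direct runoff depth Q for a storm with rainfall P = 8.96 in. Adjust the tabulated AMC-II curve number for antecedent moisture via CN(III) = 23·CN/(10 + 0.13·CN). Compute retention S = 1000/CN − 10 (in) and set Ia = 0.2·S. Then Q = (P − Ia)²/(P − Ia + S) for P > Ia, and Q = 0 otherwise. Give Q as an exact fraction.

NRCS table: small grain, straight row, good condition, soil group C → CN(II) = 83
Wet (AMC III): CN(III) = 23·83/(10 + 0.13·83) = 1909/(2079/100) = 190900/2079 ≈ 91.823
S = 1000/(190900/2079) − 10 = 1700/1909 in ≈ 0.891 in
Initial abstraction Ia = S/5 = (1700/1909)/5 = 340/1909 ≈ 0.178 in
Excess rainfall: 8.960 − 0.178 = 8.782 in; P > Ia so Q > 0
Q = (419116/47725)²/((419116/47725) + 1700/1909) = (175658221456/2277675625)/(461616/47725) = 10978638841/1376913975 in ≈ 7.973 in

Q = 10978638841/1376913975 in ≈ 7.973 in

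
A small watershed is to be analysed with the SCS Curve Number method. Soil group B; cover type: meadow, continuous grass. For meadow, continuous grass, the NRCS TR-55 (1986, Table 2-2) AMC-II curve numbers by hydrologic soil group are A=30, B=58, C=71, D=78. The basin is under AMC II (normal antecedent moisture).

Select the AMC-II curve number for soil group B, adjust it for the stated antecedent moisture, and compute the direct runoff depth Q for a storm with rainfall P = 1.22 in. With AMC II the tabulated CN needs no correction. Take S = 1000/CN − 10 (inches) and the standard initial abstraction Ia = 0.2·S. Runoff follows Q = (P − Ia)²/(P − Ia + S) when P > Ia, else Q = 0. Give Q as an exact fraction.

NRCS table: meadow, continuous grass, soil group B → CN(II) = 58
CN(II) = 58; AMC II needs no correction.
Max retention: S = 1000/58 − 10 = 210/29 in (≈ 7.241 in)
Ia = 0.2S: 0.2·7.241 = 1.448 in (exactly 42/29)
P = 1.220 ≤ Ia = 1.448 in: entire storm abstracted, Q = 0.

Q = 0 in ≈ 0.000 in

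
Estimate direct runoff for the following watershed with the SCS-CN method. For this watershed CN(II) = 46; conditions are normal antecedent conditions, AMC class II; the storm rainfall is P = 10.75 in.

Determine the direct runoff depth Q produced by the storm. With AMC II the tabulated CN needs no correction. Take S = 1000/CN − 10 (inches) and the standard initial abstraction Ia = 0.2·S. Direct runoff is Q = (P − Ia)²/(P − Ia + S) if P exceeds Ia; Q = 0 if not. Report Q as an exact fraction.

Q = 597529/170476 in ≈ 3.505 in

AMC II — tabulated CN = 46 applies directly.
S = 1000/46 − 10 = 270/23 in ≈ 11.739 in
Ia = 0.2S: 0.2·11.739 = 2.348 in (exactly 54/23)
Excess rainfall: 10.750 − 2.348 = 8.402 in; P > Ia so Q > 0
Runoff Q = (P−Ia)²/(P−Ia+S) = (8.402)²/(8.402+11.739) = 597529/170476 ≈ 3.505 in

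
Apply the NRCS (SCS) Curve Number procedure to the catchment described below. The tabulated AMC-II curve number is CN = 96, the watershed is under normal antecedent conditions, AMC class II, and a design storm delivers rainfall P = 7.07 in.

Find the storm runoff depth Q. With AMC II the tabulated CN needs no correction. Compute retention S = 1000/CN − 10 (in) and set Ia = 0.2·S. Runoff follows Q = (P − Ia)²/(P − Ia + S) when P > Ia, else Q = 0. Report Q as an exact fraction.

CN(II) = 96; AMC II needs no correction.
Max retention: S = 1000/96 − 10 = 5/12 in (≈ 0.417 in)
Ia = 0.2S: 0.2·0.417 = 0.083 in (exactly 1/12)
Since P=7.070 > Ia=0.083: effective rainfall P−Ia = 524/75 in
Q: (524/75)² ÷ (2221/300) = 1098304/166575 in (≈ 6.593 in)

Q = 1098304/166575 in ≈ 6.593 in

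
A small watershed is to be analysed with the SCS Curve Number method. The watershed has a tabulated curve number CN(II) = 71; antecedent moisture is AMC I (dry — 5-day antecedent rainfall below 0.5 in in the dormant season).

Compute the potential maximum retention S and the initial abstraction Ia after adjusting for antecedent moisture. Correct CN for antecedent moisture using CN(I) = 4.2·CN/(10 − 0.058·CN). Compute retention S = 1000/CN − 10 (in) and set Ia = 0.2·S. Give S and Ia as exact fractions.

S = 14500/1491 in ≈ 9.725 in; Ia = 2900/1491 in ≈ 1.945 in

Dry (AMC I): CN(I) = 4.2·71/(10 − 0.058·71) = (1491/5)/(2941/500) = 149100/2941 ≈ 50.697
Retention S: 1000/CN − 10 with CN=50.697 → S = 14500/1491 ≈ 9.725 in
Ia = 0.2·(14500/1491) = 2900/1491 in ≈ 1.945 in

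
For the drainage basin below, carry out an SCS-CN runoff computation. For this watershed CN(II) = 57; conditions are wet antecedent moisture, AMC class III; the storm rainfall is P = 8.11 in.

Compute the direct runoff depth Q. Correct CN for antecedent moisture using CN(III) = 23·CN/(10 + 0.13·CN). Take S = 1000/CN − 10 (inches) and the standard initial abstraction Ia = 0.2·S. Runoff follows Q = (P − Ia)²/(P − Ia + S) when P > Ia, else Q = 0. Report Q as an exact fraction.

Adjust CN=57 to AMC III: 23·57/(10 + 0.13·57) → 1311 ÷ (1741/100) = 131100/1741 ≈ 75.302
S = 1000/(131100/1741) − 10 = 4300/1311 in ≈ 3.280 in
Initial abstraction Ia = S/5 = (4300/1311)/5 = 860/1311 ≈ 0.656 in
P − Ia = 8.110 − 0.656 = 977221/131100 ≈ 7.454 in (> 0, runoff occurs)
Q = (977221/131100)²/((977221/131100) + 4300/1311) = (954960882841/17187210000)/(1407221/131100) = 954960882841/184486673100 in ≈ 5.176 in

Q = 954960882841/184486673100 in ≈ 5.176 in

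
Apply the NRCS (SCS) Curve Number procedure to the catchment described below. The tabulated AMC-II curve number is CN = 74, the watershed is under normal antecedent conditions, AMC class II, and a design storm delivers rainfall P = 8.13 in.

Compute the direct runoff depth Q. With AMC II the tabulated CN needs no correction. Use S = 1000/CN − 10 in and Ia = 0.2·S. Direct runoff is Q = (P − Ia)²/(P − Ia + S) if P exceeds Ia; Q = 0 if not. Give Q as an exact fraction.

Q = 755205361/149779700 in ≈ 5.042 in

Average conditions: CN = 74 (no AMC adjustment).
S = 1000/74 − 10 = 130/37 in ≈ 3.514 in
Ia = 0.2·(130/37) = 26/37 in ≈ 0.703 in
Excess rainfall: 8.130 − 0.703 = 7.427 in; P > Ia so Q > 0
Q: (27481/3700)² ÷ (40481/3700) = 755205361/149779700 in (≈ 5.042 in)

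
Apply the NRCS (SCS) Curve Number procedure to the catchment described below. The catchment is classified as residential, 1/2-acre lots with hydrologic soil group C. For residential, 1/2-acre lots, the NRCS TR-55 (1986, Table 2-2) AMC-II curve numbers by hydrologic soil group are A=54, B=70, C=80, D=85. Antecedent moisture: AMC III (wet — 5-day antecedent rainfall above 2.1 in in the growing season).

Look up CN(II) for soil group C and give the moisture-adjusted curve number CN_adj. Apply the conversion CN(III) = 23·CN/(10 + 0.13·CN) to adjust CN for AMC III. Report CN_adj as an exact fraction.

CN_adj = 4600/51 ≈ 90.196

NRCS table: residential, 1/2-acre lots, soil group C → CN(II) = 80
Wet (AMC III): CN(III) = 23·80/(10 + 0.13·80) = 1840/(102/5) = 4600/51 ≈ 90.196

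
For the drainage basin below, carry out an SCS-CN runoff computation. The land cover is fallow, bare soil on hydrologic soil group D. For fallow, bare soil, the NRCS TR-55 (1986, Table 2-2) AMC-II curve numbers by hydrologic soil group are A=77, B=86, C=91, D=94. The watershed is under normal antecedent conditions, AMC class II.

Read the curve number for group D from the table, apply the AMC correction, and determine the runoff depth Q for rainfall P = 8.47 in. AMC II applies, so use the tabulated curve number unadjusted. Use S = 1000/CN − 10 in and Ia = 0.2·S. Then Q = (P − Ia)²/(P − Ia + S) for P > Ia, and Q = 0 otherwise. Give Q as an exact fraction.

NRCS table: fallow, bare soil, soil group D → CN(II) = 94
AMC II — tabulated CN = 94 applies directly.
Max retention: S = 1000/94 − 10 = 30/47 in (≈ 0.638 in)
Ia = 0.2·(30/47) = 6/47 in ≈ 0.128 in
Since P=8.470 > Ia=0.128: effective rainfall P−Ia = 39209/4700 in
Q: (39209/4700)² ÷ (42209/4700) = 1537345681/198382300 in (≈ 7.749 in)

Q = 1537345681/198382300 in ≈ 7.749 in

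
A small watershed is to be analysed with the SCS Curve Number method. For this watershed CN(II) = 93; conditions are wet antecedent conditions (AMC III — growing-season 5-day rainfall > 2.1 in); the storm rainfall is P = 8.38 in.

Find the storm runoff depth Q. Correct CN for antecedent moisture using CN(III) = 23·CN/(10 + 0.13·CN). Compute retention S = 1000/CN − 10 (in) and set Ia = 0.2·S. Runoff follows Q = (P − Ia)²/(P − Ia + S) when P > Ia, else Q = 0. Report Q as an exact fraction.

Q = 790749556081/98847574950 in ≈ 8.000 in

CN(III) from CN(II)=93: (23·93)/(10 + 0.13·93) = 213900/2209 ≈ 96.831
S = 1000/(213900/2209) − 10 = 700/2139 in ≈ 0.327 in
Ia = 0.2·(700/2139) = 140/2139 in ≈ 0.065 in
Since P=8.380 > Ia=0.065: effective rainfall P−Ia = 889241/106950 in
Q = (889241/106950)²/((889241/106950) + 700/2139) = (790749556081/11438302500)/(924241/106950) = 790749556081/98847574950 in ≈ 8.000 in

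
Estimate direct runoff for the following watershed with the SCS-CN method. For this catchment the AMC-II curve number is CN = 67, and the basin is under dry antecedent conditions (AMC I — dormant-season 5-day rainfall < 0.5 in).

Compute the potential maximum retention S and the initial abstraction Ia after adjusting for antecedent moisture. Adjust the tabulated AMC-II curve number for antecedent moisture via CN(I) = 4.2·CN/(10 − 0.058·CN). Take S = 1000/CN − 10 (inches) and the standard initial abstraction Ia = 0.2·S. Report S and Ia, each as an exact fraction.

Adjust CN=67 to AMC I: 4.2·67/(10 − 0.058·67) → (1407/5) ÷ (3057/500) = 46900/1019 ≈ 46.026
S = 1000/(46900/1019) − 10 = 5500/469 in ≈ 11.727 in
Ia = 0.2·(5500/469) = 1100/469 in ≈ 2.345 in

S = 5500/469 in ≈ 11.727 in; Ia = 1100/469 in ≈ 2.345 in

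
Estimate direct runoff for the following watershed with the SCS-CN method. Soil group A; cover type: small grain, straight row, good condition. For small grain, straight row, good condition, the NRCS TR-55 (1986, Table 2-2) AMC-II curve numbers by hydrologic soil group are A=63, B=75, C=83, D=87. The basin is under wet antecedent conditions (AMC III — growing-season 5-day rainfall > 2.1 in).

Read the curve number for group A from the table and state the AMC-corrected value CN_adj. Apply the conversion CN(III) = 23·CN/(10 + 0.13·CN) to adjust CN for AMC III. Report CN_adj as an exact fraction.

NRCS table: small grain, straight row, good condition, soil group A → CN(II) = 63
CN(III) from CN(II)=63: (23·63)/(10 + 0.13·63) = 144900/1819 ≈ 79.659

CN_adj = 144900/1819 ≈ 79.659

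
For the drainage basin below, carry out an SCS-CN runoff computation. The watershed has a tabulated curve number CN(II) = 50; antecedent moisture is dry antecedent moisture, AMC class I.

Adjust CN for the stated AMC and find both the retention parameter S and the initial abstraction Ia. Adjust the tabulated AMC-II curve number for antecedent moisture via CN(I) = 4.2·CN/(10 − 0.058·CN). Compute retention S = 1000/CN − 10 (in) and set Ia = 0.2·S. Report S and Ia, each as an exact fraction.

Adjust CN=50 to AMC I: 4.2·50/(10 − 0.058·50) → 210 ÷ (71/10) = 2100/71 ≈ 29.577
S = 1000/(2100/71) − 10 = 500/21 in ≈ 23.810 in
Initial abstraction Ia = S/5 = (500/21)/5 = 100/21 ≈ 4.762 in

S = 500/21 in ≈ 23.810 in; Ia = 100/21 in ≈ 4.762 in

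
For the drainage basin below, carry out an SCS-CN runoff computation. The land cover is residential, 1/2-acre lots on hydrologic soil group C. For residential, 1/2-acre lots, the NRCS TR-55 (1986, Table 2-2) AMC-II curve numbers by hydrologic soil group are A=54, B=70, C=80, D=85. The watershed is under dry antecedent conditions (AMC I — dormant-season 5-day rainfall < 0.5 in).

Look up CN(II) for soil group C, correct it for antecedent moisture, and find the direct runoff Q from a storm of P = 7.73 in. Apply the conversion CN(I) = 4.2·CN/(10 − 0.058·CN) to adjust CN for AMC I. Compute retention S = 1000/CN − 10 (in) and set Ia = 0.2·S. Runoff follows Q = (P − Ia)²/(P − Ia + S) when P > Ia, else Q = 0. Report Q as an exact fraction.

Q = 188595289/55089300 in ≈ 3.423 in

NRCS table: residential, 1/2-acre lots, soil group C → CN(II) = 80
Adjust CN=80 to AMC I: 4.2·80/(10 − 0.058·80) → 336 ÷ (134/25) = 4200/67 ≈ 62.687
S = 1000/(4200/67) − 10 = 125/21 in ≈ 5.952 in
Ia = 0.2·(125/21) = 25/21 in ≈ 1.190 in
Excess rainfall: 7.730 − 1.190 = 6.540 in; P > Ia so Q > 0
Runoff Q = (P−Ia)²/(P−Ia+S) = (6.540)²/(6.540+5.952) = 188595289/55089300 ≈ 3.423 in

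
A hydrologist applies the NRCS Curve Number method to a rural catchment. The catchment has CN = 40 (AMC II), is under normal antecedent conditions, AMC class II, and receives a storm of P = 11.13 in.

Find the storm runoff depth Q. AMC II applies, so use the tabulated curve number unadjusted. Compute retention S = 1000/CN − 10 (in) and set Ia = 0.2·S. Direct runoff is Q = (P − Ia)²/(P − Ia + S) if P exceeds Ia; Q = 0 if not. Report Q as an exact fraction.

CN(II) = 40; AMC II needs no correction.
Max retention: S = 1000/40 − 10 = 15 in (≈ 15.000 in)
Ia = 0.2S: 0.2·15.000 = 3.000 in (exactly 3)
Since P=11.130 > Ia=3.000: effective rainfall P−Ia = 813/100 in
Q = (813/100)²/((813/100) + 15) = (660969/10000)/(2313/100) = 73441/25700 in ≈ 2.858 in

Q = 73441/25700 in ≈ 2.858 in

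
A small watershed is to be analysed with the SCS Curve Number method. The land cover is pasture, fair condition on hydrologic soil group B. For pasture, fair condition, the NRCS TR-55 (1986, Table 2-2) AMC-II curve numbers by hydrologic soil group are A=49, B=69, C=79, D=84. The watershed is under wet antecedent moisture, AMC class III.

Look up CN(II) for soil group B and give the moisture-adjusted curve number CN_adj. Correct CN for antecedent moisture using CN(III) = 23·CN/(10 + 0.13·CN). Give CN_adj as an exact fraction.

CN_adj = 158700/1897 ≈ 83.658

NRCS table: pasture, fair condition, soil group B → CN(II) = 69
Adjust CN=69 to AMC III: 23·69/(10 + 0.13·69) → 1587 ÷ (1897/100) = 158700/1897 ≈ 83.658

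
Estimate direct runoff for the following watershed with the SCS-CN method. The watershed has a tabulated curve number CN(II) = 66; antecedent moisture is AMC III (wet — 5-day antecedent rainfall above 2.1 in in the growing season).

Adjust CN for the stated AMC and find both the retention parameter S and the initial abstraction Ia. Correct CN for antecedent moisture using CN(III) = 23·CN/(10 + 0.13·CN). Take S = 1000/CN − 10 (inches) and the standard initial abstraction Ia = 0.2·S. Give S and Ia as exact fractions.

CN(III) from CN(II)=66: (23·66)/(10 + 0.13·66) = 75900/929 ≈ 81.701
Retention S: 1000/CN − 10 with CN=81.701 → S = 1700/759 ≈ 2.240 in
Ia = 0.2S: 0.2·2.240 = 0.448 in (exactly 340/759)

S = 1700/759 in ≈ 2.240 in; Ia = 340/759 in ≈ 0.448 in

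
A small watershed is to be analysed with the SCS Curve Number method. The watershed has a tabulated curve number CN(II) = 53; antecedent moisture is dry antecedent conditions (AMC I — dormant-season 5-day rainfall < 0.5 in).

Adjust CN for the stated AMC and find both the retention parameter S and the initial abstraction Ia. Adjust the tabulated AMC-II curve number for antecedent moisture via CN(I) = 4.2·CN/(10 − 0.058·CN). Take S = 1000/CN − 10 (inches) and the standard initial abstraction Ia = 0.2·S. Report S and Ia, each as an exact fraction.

Adjust CN=53 to AMC I: 4.2·53/(10 − 0.058·53) → (1113/5) ÷ (3463/500) = 111300/3463 ≈ 32.140
S = 1000/(111300/3463) − 10 = 23500/1113 in ≈ 21.114 in
Ia = 0.2·(23500/1113) = 4700/1113 in ≈ 4.223 in

S = 23500/1113 in ≈ 21.114 in; Ia = 4700/1113 in ≈ 4.223 in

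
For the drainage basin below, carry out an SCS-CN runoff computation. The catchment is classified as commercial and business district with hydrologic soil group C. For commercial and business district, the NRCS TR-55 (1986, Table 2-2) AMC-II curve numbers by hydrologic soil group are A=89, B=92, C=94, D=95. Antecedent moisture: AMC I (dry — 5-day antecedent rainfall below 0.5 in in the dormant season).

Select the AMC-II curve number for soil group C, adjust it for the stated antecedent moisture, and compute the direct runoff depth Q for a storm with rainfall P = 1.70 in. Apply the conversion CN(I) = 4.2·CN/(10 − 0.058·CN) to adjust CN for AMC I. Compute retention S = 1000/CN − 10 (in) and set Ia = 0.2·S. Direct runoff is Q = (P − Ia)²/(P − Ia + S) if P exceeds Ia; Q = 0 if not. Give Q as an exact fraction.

NRCS table: commercial and business district, soil group C → CN(II) = 94
Adjust CN=94 to AMC I: 4.2·94/(10 − 0.058·94) → (1974/5) ÷ (1137/250) = 32900/379 ≈ 86.807
S = 1000/(32900/379) − 10 = 500/329 in ≈ 1.520 in
Ia = 0.2S: 0.2·1.520 = 0.304 in (exactly 100/329)
Since P=1.700 > Ia=0.304: effective rainfall P−Ia = 4593/3290 in
Q: (4593/3290)² ÷ (9593/3290) = 21095649/31560970 in (≈ 0.668 in)

Q = 21095649/31560970 in ≈ 0.668 in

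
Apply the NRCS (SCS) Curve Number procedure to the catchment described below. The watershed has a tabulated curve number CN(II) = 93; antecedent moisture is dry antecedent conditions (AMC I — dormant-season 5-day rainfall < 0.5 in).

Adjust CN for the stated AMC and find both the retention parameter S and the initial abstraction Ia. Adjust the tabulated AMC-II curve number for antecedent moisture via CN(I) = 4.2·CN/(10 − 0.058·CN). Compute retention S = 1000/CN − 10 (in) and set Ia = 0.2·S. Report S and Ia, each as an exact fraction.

S = 500/279 in ≈ 1.792 in; Ia = 100/279 in ≈ 0.358 in

Dry (AMC I): CN(I) = 4.2·93/(10 − 0.058·93) = (1953/5)/(2303/500) = 27900/329 ≈ 84.802
Max retention: S = 1000/(27900/329) − 10 = 500/279 in (≈ 1.792 in)
Ia = 0.2·(500/279) = 100/279 in ≈ 0.358 in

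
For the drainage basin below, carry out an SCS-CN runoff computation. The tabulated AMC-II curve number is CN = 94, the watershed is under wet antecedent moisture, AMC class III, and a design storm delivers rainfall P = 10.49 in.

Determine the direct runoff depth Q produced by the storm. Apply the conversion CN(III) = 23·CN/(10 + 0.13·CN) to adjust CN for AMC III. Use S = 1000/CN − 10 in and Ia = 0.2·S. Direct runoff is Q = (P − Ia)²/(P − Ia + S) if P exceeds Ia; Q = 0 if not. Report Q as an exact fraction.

Wet (AMC III): CN(III) = 23·94/(10 + 0.13·94) = 2162/(1111/50) = 108100/1111 ≈ 97.300
S = 1000/(108100/1111) − 10 = 300/1081 in ≈ 0.278 in
Initial abstraction Ia = S/5 = (300/1081)/5 = 60/1081 ≈ 0.056 in
Excess rainfall: 10.490 − 0.056 = 10.434 in; P > Ia so Q > 0
Runoff Q = (P−Ia)²/(P−Ia+S) = (10.434)²/(10.434+0.278) = 1272314064961/125176448900 ≈ 10.164 in

Q = 1272314064961/125176448900 in ≈ 10.164 in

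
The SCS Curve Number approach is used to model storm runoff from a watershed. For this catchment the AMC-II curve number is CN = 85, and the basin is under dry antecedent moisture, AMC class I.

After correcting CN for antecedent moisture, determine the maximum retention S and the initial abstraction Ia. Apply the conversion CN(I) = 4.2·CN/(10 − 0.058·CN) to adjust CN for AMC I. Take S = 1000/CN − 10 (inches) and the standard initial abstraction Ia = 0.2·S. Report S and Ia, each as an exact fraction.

S = 500/119 in ≈ 4.202 in; Ia = 100/119 in ≈ 0.840 in

Adjust CN=85 to AMC I: 4.2·85/(10 − 0.058·85) → 357 ÷ (507/100) = 11900/169 ≈ 70.414
S = 1000/(11900/169) − 10 = 500/119 in ≈ 4.202 in
Initial abstraction Ia = S/5 = (500/119)/5 = 100/119 ≈ 0.840 in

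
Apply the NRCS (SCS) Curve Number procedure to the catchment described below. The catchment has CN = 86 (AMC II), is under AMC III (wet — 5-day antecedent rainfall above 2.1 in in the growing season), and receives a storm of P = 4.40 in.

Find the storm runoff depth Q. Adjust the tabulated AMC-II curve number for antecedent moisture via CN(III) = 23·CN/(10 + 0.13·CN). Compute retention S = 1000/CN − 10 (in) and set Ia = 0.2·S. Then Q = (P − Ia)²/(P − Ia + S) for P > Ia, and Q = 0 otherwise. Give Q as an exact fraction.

Wet (AMC III): CN(III) = 23·86/(10 + 0.13·86) = 1978/(1059/50) = 98900/1059 ≈ 93.390
Retention S: 1000/CN − 10 with CN=93.390 → S = 700/989 ≈ 0.708 in
Initial abstraction Ia = S/5 = (700/989)/5 = 140/989 ≈ 0.142 in
Since P=4.400 > Ia=0.142: effective rainfall P−Ia = 21058/4945 in
Runoff Q = (P−Ia)²/(P−Ia+S) = (4.258)²/(4.258+0.708) = 221719682/60719655 ≈ 3.652 in

Q = 221719682/60719655 in ≈ 3.652 in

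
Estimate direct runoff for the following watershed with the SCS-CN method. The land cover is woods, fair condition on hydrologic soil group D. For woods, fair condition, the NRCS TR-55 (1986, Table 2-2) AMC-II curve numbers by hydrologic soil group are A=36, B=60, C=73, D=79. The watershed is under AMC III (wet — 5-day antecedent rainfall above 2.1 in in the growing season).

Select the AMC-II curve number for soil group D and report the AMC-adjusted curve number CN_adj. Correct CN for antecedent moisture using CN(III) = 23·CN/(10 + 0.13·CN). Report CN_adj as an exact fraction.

NRCS table: woods, fair condition, soil group D → CN(II) = 79
Adjust CN=79 to AMC III: 23·79/(10 + 0.13·79) → 1817 ÷ (2027/100) = 181700/2027 ≈ 89.640

CN_adj = 181700/2027 ≈ 89.640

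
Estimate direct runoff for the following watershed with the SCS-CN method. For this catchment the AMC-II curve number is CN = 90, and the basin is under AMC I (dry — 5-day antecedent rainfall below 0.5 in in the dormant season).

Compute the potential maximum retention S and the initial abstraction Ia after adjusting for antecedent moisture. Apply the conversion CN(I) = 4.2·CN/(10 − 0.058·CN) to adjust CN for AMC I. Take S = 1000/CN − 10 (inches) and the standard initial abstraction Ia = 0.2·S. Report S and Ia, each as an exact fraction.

S = 500/189 in ≈ 2.646 in; Ia = 100/189 in ≈ 0.529 in

CN(I) from CN(II)=90: (4.2·90)/(10 − 0.058·90) = 18900/239 ≈ 79.079
S = 1000/(18900/239) − 10 = 500/189 in ≈ 2.646 in
Ia = 0.2S: 0.2·2.646 = 0.529 in (exactly 100/189)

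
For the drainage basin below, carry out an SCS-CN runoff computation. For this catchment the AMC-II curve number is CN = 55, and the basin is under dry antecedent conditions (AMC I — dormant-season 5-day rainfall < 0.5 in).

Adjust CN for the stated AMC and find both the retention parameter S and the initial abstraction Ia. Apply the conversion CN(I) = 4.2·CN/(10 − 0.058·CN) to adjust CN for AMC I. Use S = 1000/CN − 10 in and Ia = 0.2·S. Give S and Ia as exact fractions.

S = 1500/77 in ≈ 19.481 in; Ia = 300/77 in ≈ 3.896 in

Dry (AMC I): CN(I) = 4.2·55/(10 − 0.058·55) = 231/(681/100) = 7700/227 ≈ 33.921
S = 1000/(7700/227) − 10 = 1500/77 in ≈ 19.481 in
Ia = 0.2S: 0.2·19.481 = 3.896 in (exactly 300/77)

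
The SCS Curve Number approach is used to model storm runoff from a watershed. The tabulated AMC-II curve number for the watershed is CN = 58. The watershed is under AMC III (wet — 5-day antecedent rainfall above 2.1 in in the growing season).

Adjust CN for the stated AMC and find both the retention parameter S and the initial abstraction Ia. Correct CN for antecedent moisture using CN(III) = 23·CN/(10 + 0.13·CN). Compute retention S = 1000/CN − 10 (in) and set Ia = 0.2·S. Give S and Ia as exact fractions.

CN(III) from CN(II)=58: (23·58)/(10 + 0.13·58) = 66700/877 ≈ 76.055
Retention S: 1000/CN − 10 with CN=76.055 → S = 2100/667 ≈ 3.148 in
Ia = 0.2S: 0.2·3.148 = 0.630 in (exactly 420/667)

S = 2100/667 in ≈ 3.148 in; Ia = 420/667 in ≈ 0.630 in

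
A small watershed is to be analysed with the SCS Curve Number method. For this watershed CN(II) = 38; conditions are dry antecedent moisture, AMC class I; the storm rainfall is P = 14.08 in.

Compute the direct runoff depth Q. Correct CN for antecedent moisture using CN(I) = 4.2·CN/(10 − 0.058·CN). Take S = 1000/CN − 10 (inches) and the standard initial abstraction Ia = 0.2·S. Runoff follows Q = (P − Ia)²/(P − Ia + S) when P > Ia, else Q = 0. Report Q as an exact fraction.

Dry (AMC I): CN(I) = 4.2·38/(10 − 0.058·38) = (798/5)/(1949/250) = 39900/1949 ≈ 20.472
Retention S: 1000/CN − 10 with CN=20.472 → S = 15500/399 ≈ 38.847 in
Ia = 0.2·(15500/399) = 3100/399 in ≈ 7.769 in
Since P=14.080 > Ia=7.769: effective rainfall P−Ia = 62948/9975 in
Q = (62948/9975)²/((62948/9975) + 15500/399) = (3962450704/99500625)/(450448/9975) = 247653169/280826175 in ≈ 0.882 in

Q = 247653169/280826175 in ≈ 0.882 in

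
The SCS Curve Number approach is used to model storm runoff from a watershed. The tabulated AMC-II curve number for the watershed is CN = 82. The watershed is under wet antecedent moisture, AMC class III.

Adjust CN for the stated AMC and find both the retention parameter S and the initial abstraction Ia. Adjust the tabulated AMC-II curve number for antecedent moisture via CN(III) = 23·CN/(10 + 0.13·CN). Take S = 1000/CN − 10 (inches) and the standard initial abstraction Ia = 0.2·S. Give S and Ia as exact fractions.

S = 900/943 in ≈ 0.954 in; Ia = 180/943 in ≈ 0.191 in

Wet (AMC III): CN(III) = 23·82/(10 + 0.13·82) = 1886/(1033/50) = 94300/1033 ≈ 91.288
Retention S: 1000/CN − 10 with CN=91.288 → S = 900/943 ≈ 0.954 in
Ia = 0.2·(900/943) = 180/943 in ≈ 0.191 in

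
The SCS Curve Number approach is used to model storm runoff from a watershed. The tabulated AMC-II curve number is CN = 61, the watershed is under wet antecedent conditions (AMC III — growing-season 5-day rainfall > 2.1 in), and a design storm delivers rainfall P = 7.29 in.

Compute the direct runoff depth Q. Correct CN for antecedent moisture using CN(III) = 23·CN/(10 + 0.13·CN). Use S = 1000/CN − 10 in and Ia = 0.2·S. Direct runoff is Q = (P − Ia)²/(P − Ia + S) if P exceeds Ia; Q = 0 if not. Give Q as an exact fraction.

Q = 297540825123/62423538700 in ≈ 4.766 in

Adjust CN=61 to AMC III: 23·61/(10 + 0.13·61) → 1403 ÷ (1793/100) = 140300/1793 ≈ 78.249
Retention S: 1000/CN − 10 with CN=78.249 → S = 3900/1403 ≈ 2.780 in
Ia = 0.2S: 0.2·2.780 = 0.556 in (exactly 780/1403)
Excess rainfall: 7.290 − 0.556 = 6.734 in; P > Ia so Q > 0
Q: (944787/140300)² ÷ (1334787/140300) = 297540825123/62423538700 in (≈ 4.766 in)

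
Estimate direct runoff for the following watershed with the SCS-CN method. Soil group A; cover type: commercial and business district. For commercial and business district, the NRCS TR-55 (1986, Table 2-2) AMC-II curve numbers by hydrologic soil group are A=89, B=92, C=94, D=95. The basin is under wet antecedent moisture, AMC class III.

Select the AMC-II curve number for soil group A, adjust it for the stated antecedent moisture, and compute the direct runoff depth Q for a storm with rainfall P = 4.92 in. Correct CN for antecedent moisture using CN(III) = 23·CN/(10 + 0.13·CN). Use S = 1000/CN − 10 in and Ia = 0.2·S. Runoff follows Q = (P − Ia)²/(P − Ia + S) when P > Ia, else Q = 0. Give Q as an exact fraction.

Q = 60654330961/14010742675 in ≈ 4.329 in

NRCS table: commercial and business district, soil group A → CN(II) = 89
Adjust CN=89 to AMC III: 23·89/(10 + 0.13·89) → 2047 ÷ (2157/100) = 204700/2157 ≈ 94.900
S = 1000/(204700/2157) − 10 = 1100/2047 in ≈ 0.537 in
Initial abstraction Ia = S/5 = (1100/2047)/5 = 220/2047 ≈ 0.107 in
Since P=4.920 > Ia=0.107: effective rainfall P−Ia = 246281/51175 in
Q: (246281/51175)² ÷ (273781/51175) = 60654330961/14010742675 in (≈ 4.329 in)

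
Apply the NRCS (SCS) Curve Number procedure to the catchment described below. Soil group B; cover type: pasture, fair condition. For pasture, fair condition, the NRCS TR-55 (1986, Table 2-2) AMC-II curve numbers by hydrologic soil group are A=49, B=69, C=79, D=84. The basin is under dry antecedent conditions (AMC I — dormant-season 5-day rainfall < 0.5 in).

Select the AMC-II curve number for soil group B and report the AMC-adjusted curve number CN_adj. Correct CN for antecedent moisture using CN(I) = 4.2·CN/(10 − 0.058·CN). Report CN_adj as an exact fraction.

CN_adj = 144900/2999 ≈ 48.316

NRCS table: pasture, fair condition, soil group B → CN(II) = 69
Adjust CN=69 to AMC I: 4.2·69/(10 − 0.058·69) → (1449/5) ÷ (2999/500) = 144900/2999 ≈ 48.316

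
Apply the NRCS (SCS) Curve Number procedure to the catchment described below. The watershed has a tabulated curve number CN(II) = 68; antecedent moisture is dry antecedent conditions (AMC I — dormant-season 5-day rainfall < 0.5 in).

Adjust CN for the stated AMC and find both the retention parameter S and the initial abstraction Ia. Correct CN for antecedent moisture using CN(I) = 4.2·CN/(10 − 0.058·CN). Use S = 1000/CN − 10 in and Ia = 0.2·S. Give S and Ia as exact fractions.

S = 4000/357 in ≈ 11.204 in; Ia = 800/357 in ≈ 2.241 in

Dry (AMC I): CN(I) = 4.2·68/(10 − 0.058·68) = (1428/5)/(757/125) = 35700/757 ≈ 47.160
S = 1000/(35700/757) − 10 = 4000/357 in ≈ 11.204 in
Ia = 0.2S: 0.2·11.204 = 2.241 in (exactly 800/357)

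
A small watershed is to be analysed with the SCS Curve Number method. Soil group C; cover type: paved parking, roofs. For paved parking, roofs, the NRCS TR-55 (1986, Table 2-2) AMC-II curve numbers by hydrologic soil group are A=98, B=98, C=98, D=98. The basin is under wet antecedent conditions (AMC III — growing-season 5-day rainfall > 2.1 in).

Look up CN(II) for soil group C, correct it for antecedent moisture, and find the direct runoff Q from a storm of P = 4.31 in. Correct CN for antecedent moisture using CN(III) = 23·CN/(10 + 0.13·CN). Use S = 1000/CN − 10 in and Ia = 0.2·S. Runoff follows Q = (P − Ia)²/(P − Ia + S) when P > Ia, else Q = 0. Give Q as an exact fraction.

NRCS table: paved parking, roofs, soil group C → CN(II) = 98
Adjust CN=98 to AMC III: 23·98/(10 + 0.13·98) → 2254 ÷ (1137/50) = 112700/1137 ≈ 99.120
Max retention: S = 1000/(112700/1137) − 10 = 100/1127 in (≈ 0.089 in)
Ia = 0.2·(100/1127) = 20/1127 in ≈ 0.018 in
Excess rainfall: 4.310 − 0.018 = 4.292 in; P > Ia so Q > 0
Q: (483737/112700)² ÷ (493737/112700) = 234001485169/55644159900 in (≈ 4.205 in)

Q = 234001485169/55644159900 in ≈ 4.205 in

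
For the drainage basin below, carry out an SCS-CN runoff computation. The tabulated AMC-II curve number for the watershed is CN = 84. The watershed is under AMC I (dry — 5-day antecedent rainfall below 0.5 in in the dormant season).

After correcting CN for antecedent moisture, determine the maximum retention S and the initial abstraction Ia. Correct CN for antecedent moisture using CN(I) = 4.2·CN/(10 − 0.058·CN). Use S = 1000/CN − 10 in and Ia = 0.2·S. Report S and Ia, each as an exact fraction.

Adjust CN=84 to AMC I: 4.2·84/(10 − 0.058·84) → (1764/5) ÷ (641/125) = 44100/641 ≈ 68.799
S = 1000/(44100/641) − 10 = 2000/441 in ≈ 4.535 in
Ia = 0.2S: 0.2·4.535 = 0.907 in (exactly 400/441)

S = 2000/441 in ≈ 4.535 in; Ia = 400/441 in ≈ 0.907 in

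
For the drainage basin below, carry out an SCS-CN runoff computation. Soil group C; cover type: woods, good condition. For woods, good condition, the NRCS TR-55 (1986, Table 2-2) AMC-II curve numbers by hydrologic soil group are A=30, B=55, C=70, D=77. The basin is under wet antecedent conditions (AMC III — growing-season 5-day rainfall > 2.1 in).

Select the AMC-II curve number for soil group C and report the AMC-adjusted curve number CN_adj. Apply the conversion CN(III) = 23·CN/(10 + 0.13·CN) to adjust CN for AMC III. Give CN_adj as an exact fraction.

CN_adj = 16100/191 ≈ 84.293

NRCS table: woods, good condition, soil group C → CN(II) = 70
CN(III) from CN(II)=70: (23·70)/(10 + 0.13·70) = 16100/191 ≈ 84.293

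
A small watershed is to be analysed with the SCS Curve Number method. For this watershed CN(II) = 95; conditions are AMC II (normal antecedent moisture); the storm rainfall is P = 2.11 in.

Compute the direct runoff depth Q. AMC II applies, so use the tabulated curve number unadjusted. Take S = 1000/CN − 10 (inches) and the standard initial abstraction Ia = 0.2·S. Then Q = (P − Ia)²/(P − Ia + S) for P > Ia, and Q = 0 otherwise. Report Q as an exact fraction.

Q = 14508481/9137100 in ≈ 1.588 in

Average conditions: CN = 95 (no AMC adjustment).
Retention S: 1000/CN − 10 with CN=95.000 → S = 10/19 ≈ 0.526 in
Initial abstraction Ia = S/5 = (10/19)/5 = 2/19 ≈ 0.105 in
P − Ia = 2.110 − 0.105 = 3809/1900 ≈ 2.005 in (> 0, runoff occurs)
Runoff Q = (P−Ia)²/(P−Ia+S) = (2.005)²/(2.005+0.526) = 14508481/9137100 ≈ 1.588 in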